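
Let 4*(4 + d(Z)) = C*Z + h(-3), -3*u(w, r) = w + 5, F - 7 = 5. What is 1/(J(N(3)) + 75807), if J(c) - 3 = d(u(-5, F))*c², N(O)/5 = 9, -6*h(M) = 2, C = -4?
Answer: 4/270165 ≈ 1.4806e-5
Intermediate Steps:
F = 12 (F = 7 + 5 = 12)
h(M) = -⅓ (h(M) = -⅙*2 = -⅓)
N(O) = 45 (N(O) = 5*9 = 45)
u(w, r) = -5/3 - w/3 (u(w, r) = -(w + 5)/3 = -(5 + w)/3 = -5/3 - w/3)
d(Z) = -49/12 - Z (d(Z) = -4 + (-4*Z - ⅓)/4 = -4 + (-⅓ - 4*Z)/4 = -4 + (-1/12 - Z) = -49/12 - Z)
J(c) = 3 - 49*c²/12 (J(c) = 3 + (-49/12 - (-5/3 - ⅓*(-5)))*c² = 3 + (-49/12 - (-5/3 + 5/3))*c² = 3 + (-49/12 - 1*0)*c² = 3 + (-49/12 + 0)*c² = 3 - 49*c²/12)
1/(J(N(3)) + 75807) = 1/((3 - 49/12*45²) + 75807) = 1/((3 - 49/12*2025) + 75807) = 1/((3 - 33075/4) + 75807) = 1/(-33063/4 + 75807) = 1/(270165/4) = 4/270165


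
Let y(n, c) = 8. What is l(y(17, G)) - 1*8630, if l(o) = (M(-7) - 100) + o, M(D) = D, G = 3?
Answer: -8729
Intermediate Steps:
l(o) = -107 + o (l(o) = (-7 - 100) + o = -107 + o)
l(y(17, G)) - 1*8630 = (-107 + 8) - 1*8630 = -99 - 8630 = -8729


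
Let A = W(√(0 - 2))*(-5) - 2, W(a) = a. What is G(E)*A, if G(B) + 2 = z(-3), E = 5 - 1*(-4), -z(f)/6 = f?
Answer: -32 - 80*I*√2 ≈ -32.0 - 113.14*I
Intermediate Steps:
z(f) = -6*f
E = 9 (E = 5 + 4 = 9)
G(B) = 16 (G(B) = -2 - 6*(-3) = -2 + 18 = 16)
A = -2 - 5*I*√2 (A = √(0 - 2)*(-5) - 2 = √(-2)*(-5) - 2 = (I*√2)*(-5) - 2 = -5*I*√2 - 2 = -2 - 5*I*√2 ≈ -2.0 - 7.0711*I)
G(E)*A = 16*(-2 - 5*I*√2) = -32 - 80*I*√2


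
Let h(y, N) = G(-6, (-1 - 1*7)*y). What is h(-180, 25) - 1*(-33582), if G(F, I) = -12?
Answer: 33570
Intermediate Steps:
h(y, N) = -12
h(-180, 25) - 1*(-33582) = -12 - 1*(-33582) = -12 + 33582 = 33570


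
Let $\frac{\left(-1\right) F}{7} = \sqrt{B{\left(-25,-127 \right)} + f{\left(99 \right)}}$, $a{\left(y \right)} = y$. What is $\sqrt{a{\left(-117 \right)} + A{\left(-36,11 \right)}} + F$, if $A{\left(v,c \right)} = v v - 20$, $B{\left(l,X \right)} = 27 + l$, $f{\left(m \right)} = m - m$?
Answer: $\sqrt{1159} - 7 \sqrt{2} \approx 24.145$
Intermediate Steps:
$f{\left(m \right)} = 0$
$A{\left(v,c \right)} = -20 + v^{2}$ ($A{\left(v,c \right)} = v^{2} - 20 = -20 + v^{2}$)
$F = - 7 \sqrt{2}$ ($F = - 7 \sqrt{\left(27 - 25\right) + 0} = - 7 \sqrt{2 + 0} = - 7 \sqrt{2} \approx -9.8995$)
$\sqrt{a{\left(-117 \right)} + A{\left(-36,11 \right)}} + F = \sqrt{-117 - \left(20 - \left(-36\right)^{2}\right)} - 7 \sqrt{2} = \sqrt{-117 + \left(-20 + 1296\right)} - 7 \sqrt{2} = \sqrt{-117 + 1276} - 7 \sqrt{2} = \sqrt{1159} - 7 \sqrt{2}$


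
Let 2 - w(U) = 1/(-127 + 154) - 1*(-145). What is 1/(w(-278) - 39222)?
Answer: -27/1062856 ≈ -2.5403e-5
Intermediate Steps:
w(U) = -3862/27 (w(U) = 2 - (1/(-127 + 154) - 1*(-145)) = 2 - (1/27 + 145) = 2 - 1*3916/27 = 2 - 3916/27 = -3862/27)
1/(w(-278) - 39222) = 1/(-3862/27 - 39222) = 1/(-1062856/27) = -27/1062856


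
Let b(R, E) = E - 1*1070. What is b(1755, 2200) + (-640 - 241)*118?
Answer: -102828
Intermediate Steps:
b(R, E) = -1070 + E (b(R, E) = E - 1070 = -1070 + E)
b(1755, 2200) + (-640 - 241)*118 = (-1070 + 2200) + (-640 - 241)*118 = 1130 - 881*118 = 1130 - 103958 = -102828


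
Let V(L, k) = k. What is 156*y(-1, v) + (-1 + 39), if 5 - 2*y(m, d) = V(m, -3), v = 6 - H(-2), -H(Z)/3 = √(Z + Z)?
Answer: 662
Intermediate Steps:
H(Z) = -3*√2*√Z (H(Z) = -3*√(Z + Z) = -3*√2*√Z)
v = 6 + 6*I (v = 6 - (-3)*√2*√(-2) = 6 - (-3)*√2*I*√2 = 6 - (-6)*I = 6 + 6*I ≈ 6.0 + 6.0*I)
y(m, d) = 4 (y(m, d) = 5/2 - ½*(-3) = 5/2 + 3/2 = 4)
156*y(-1, v) + (-1 + 39) = 156*4 + (-1 + 39) = 624 + 38 = 662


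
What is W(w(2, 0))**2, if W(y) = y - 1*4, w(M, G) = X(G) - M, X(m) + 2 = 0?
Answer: 64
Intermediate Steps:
X(m) = -2 (X(m) = -2 + 0 = -2)
w(M, G) = -2 - M
W(y) = -4 + y (W(y) = y - 4 = -4 + y)
W(w(2, 0))**2 = (-4 + (-2 - 1*2))**2 = (-4 + (-2 - 2))**2 = (-4 - 4)**2 = (-8)**2 = 64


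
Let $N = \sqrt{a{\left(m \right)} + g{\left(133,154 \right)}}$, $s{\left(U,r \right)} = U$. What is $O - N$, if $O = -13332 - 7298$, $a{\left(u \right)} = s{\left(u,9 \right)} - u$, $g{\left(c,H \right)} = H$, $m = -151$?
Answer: $-20630 - \sqrt{154} \approx -20642.0$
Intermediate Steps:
$a{\left(u \right)} = 0$ ($a{\left(u \right)} = u - u = 0$)
$O = -20630$ ($O = -13332 - 7298 = -20630$)
$N = \sqrt{154}$ ($N = \sqrt{0 + 154} = \sqrt{154} \approx 12.41$)
$O - N = -20630 - \sqrt{154}$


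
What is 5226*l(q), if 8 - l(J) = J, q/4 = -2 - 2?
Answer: 125424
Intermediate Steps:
q = -16 (q = 4*(-2 - 2) = 4*(-4) = -16)
l(J) = 8 - J
5226*l(q) = 5226*(8 - 1*(-16)) = 5226*(8 + 16) = 5226*24 = 125424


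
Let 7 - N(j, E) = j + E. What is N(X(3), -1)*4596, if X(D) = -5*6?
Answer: 174648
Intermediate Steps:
X(D) = -30
N(j, E) = 7 - E - j (N(j, E) = 7 - (j + E) = 7 - (E + j) = 7 + (-E - j) = 7 - E - j)
N(X(3), -1)*4596 = (7 - 1*(-1) - 1*(-30))*4596 = (7 + 1 + 30)*4596 = 38*4596 = 174648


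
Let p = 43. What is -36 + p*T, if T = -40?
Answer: -1756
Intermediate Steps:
-36 + p*T = -36 + 43*(-40) = -36 - 1720 = -1756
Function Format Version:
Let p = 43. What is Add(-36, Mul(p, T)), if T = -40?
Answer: -1756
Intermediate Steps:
Add(-36, Mul(p, T)) = Add(-36, Mul(43, -40)) = Add(-36, -1720) = -1756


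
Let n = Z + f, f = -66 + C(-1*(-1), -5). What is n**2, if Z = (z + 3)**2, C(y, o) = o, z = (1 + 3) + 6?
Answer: 9604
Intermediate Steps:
z = 10 (z = 4 + 6 = 10)
f = -71 (f = -66 - 5 = -71)
Z = 169 (Z = (10 + 3)**2 = 13**2 = 169)
n = 98 (n = 169 - 71 = 98)
n**2 = 98**2 = 9604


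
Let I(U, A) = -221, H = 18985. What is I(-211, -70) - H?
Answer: -19206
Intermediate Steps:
I(-211, -70) - H = -221 - 1*18985 = -221 - 18985 = -19206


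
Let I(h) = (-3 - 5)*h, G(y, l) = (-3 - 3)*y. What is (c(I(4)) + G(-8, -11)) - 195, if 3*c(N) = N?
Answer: -473/3 ≈ -157.67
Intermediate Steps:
G(y, l) = -6*y
I(h) = -8*h
c(N) = N/3
(c(I(4)) + G(-8, -11)) - 195 = ((-8*4)/3 - 6*(-8)) - 195 = ((⅓)*(-32) + 48) - 195 = (-32/3 + 48) - 195 = 112/3 - 195 = -473/3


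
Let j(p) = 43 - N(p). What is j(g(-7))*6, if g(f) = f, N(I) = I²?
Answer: -36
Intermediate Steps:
j(p) = 43 - p²
j(g(-7))*6 = (43 - 1*(-7)²)*6 = (43 - 1*49)*6 = (43 - 49)*6 = -6*6 = -36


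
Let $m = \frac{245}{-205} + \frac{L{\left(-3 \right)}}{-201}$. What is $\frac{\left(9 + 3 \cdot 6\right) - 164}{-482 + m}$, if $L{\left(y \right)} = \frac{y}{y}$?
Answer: $\frac{1129017}{3982052} \approx 0.28353$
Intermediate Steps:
$L{\left(y \right)} = 1$
$m = - \frac{9890}{8241}$ ($m = \frac{245}{-205} + 1 \frac{1}{-201} = 245 \left(- \frac{1}{205}\right) + 1 \left(- \frac{1}{201}\right) = - \frac{49}{41} - \frac{1}{201} = - \frac{9890}{8241} \approx -1.2001$)
$\frac{\left(9 + 3 \cdot 6\right) - 164}{-482 + m} = \frac{\left(9 + 3 \cdot 6\right) - 164}{-482 - \frac{9890}{8241}} = \frac{\left(9 + 18\right) - 164}{- \frac{3982052}{8241}} = \left(27 - 164\right) \left(- \frac{8241}{3982052}\right) = \left(-137\right) \left(- \frac{8241}{3982052}\right) = \frac{1129017}{3982052}$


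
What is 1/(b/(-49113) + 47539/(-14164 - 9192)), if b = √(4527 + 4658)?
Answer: -2678190313640783796/5451206212376740489 + 26791275873168*√9185/5451206212376740489 ≈ -0.49083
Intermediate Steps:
b = √9185 ≈ 95.838
1/(b/(-49113) + 47539/(-14164 - 9192)) = 1/(√9185/(-49113) + 47539/(-14164 - 9192)) = 1/(√9185*(-1/49113) + 47539/(-23356)) = 1/(-√9185/49113 + 47539*(-1/23356)) = 1/(-√9185/49113 - 47539/23356) = 1/(-47539/23356 - √9185/49113)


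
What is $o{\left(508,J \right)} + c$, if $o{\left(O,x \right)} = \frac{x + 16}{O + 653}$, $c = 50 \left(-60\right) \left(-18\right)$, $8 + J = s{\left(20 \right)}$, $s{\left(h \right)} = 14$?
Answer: $\frac{62694022}{1161} \approx 54000.0$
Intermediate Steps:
$J = 6$ ($J = -8 + 14 = 6$)
$c = 54000$ ($c = \left(-3000\right) \left(-18\right) = 54000$)
$o{\left(O,x \right)} = \frac{16 + x}{653 + O}$
$o{\left(508,J \right)} + c = \frac{16 + 6}{653 + 508} + 54000 = \frac{1}{1161} \cdot 22 + 54000 = \frac{22}{1161} + 54000 = \frac{62694022}{1161}$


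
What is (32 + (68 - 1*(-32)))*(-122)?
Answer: -16104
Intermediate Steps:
(32 + (68 - 1*(-32)))*(-122) = (32 + (68 + 32))*(-122) = (32 + 100)*(-122) = 132*(-122) = -16104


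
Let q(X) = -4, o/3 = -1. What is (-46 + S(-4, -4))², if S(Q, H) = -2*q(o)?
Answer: 1444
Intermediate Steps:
o = -3 (o = 3*(-1) = -3)
S(Q, H) = 8 (S(Q, H) = -2*(-4) = 8)
(-46 + S(-4, -4))² = (-46 + 8)² = (-38)² = 1444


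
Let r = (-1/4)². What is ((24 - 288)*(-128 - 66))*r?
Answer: 3201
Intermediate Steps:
r = 1/16 (r = (-1*¼)² = (-¼)² = 1/16 ≈ 0.062500)
((24 - 288)*(-128 - 66))*r = ((24 - 288)*(-128 - 66))*(1/16) = -264*(-194)*(1/16) = 51216*(1/16) = 3201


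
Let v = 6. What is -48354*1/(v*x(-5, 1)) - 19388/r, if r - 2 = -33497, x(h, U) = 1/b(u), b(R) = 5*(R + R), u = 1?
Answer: -2699342662/33495 ≈ -80589.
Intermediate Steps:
b(R) = 10*R (b(R) = 5*(2*R) = 10*R)
x(h, U) = 1/10 (x(h, U) = 1/(10*1) = 1/10)
r = -33495 (r = 2 - 33497 = -33495)
-48354*1/(v*x(-5, 1)) - 19388/r = -48354/(6*(1/10)) - 19388/(-33495) = -48354/3/5 - 19388*(-1/33495) = -48354*5/3 + 19388/33495 = -80590 + 19388/33495 = -2699342662/33495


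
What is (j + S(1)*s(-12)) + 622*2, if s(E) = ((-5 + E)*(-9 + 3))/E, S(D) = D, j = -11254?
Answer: -20037/2 ≈ -10019.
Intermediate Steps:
s(E) = (30 - 6*E)/E (s(E) = ((-5 + E)*(-6))/E = (30 - 6*E)/E)
(j + S(1)*s(-12)) + 622*2 = (-11254 + 1*(-6 + 30/(-12))) + 622*2 = (-11254 + 1*(-6 + 30*(-1/12))) + 1244 = (-11254 + 1*(-6 - 5/2)) + 1244 = (-11254 + 1*(-17/2)) + 1244 = (-11254 - 17/2) + 1244 = -22525/2 + 1244 = -20037/2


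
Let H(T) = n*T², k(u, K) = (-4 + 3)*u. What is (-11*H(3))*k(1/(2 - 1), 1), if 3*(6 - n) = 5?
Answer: 429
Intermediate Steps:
n = 13/3 (n = 6 - ⅓*5 = 6 - 5/3 = 13/3 ≈ 4.3333)
k(u, K) = -u
H(T) = 13*T²/3
(-11*H(3))*k(1/(2 - 1), 1) = (-143*3²/3)*(-1/(2 - 1)) = (-143*9/3)*(-1/1) = (-11*39)*(-1*1) = -429*(-1) = 429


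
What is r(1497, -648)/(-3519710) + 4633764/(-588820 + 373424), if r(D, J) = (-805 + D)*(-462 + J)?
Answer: -403601387823/18953286379 ≈ -21.295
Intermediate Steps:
r(1497, -648)/(-3519710) + 4633764/(-588820 + 373424) = (371910 - 805*(-648) - 462*1497 + 1497*(-648))/(-3519710) + 4633764/(-588820 + 373424) = (371910 + 521640 - 691614 - 970056)*(-1/3519710) + 4633764/(-215396) = -768120*(-1/3519710) + 4633764*(-1/215396) = 76812/351971 - 1158441/53849 = -403601387823/18953286379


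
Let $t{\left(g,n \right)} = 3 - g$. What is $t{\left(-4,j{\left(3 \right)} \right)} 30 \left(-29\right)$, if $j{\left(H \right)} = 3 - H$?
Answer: $-6090$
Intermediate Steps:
$t{\left(-4,j{\left(3 \right)} \right)} 30 \left(-29\right) = \left(3 - -4\right) 30 \left(-29\right) = \left(3 + 4\right) 30 \left(-29\right) = 7 \cdot 30 \left(-29\right) = 210 \left(-29\right) = -6090$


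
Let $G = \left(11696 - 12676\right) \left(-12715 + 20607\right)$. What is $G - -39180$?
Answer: $-7694980$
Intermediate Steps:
$G = -7734160$ ($G = \left(-980\right) 7892 = -7734160$)
$G - -39180 = -7734160 - -39180 = -7734160 + 39180 = -7694980$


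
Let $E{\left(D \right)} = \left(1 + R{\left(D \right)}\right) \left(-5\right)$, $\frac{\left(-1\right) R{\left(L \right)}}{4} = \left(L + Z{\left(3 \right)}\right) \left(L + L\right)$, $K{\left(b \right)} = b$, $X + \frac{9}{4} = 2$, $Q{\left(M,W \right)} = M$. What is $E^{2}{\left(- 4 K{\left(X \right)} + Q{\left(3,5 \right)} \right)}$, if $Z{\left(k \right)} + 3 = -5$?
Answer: $416025$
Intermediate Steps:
$X = - \frac{1}{4}$ ($X = - \frac{9}{4} + 2 = - \frac{1}{4} \approx -0.25$)
$Z{\left(k \right)} = -8$ ($Z{\left(k \right)} = -3 - 5 = -8$)
$R{\left(L \right)} = - 8 L \left(-8 + L\right)$ ($R{\left(L \right)} = - 4 \left(L - 8\right) \left(L + L\right) = - 4 \left(-8 + L\right) 2 L = - 4 \cdot 2 L \left(-8 + L\right) = - 8 L \left(-8 + L\right)$)
$E{\left(D \right)} = -5 - 40 D \left(8 - D\right)$ ($E{\left(D \right)} = \left(1 + 8 D \left(8 - D\right)\right) \left(-5\right) = -5 - 40 D \left(8 - D\right)$)
$E^{2}{\left(- 4 K{\left(X \right)} + Q{\left(3,5 \right)} \right)} = \left(-5 + 40 \left(\left(-4\right) \left(- \frac{1}{4}\right) + 3\right) \left(-8 + \left(\left(-4\right) \left(- \frac{1}{4}\right) + 3\right)\right)\right)^{2} = \left(-5 + 40 \left(1 + 3\right) \left(-8 + \left(1 + 3\right)\right)\right)^{2} = \left(-5 + 40 \cdot 4 \left(-8 + 4\right)\right)^{2} = \left(-5 + 40 \cdot 4 \left(-4\right)\right)^{2} = \left(-5 - 640\right)^{2} = \left(-645\right)^{2} = 416025$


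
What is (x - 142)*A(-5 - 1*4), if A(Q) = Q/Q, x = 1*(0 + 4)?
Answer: -138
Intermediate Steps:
x = 4 (x = 1*4 = 4)
A(Q) = 1
(x - 142)*A(-5 - 1*4) = (4 - 142)*1 = -138*1 = -138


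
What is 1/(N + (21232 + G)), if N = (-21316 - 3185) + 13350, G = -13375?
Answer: -1/3294 ≈ -0.00030358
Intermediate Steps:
N = -11151 (N = -24501 + 13350 = -11151)
1/(N + (21232 + G)) = 1/(-11151 + (21232 - 13375)) = 1/(-11151 + 7857) = 1/(-3294) = -1/3294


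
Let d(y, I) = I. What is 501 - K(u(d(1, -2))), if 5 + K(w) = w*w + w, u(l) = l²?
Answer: 486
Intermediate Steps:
K(w) = -5 + w + w² (K(w) = -5 + (w*w + w) = -5 + (w² + w) = -5 + (w + w²) = -5 + w + w²)
501 - K(u(d(1, -2))) = 501 - (-5 + (-2)² + ((-2)²)²) = 501 - (-5 + 4 + 4²) = 501 - (-5 + 4 + 16) = 501 - 1*15 = 501 - 15 = 486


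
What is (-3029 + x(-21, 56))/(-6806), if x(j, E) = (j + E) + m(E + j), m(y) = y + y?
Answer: 1462/3403 ≈ 0.42962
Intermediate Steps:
m(y) = 2*y
x(j, E) = 3*E + 3*j (x(j, E) = (j + E) + 2*(E + j) = (E + j) + (2*E + 2*j) = 3*E + 3*j)
(-3029 + x(-21, 56))/(-6806) = (-3029 + (3*56 + 3*(-21)))/(-6806) = (-3029 + (168 - 63))*(-1/6806) = (-3029 + 105)*(-1/6806) = -2924*(-1/6806) = 1462/3403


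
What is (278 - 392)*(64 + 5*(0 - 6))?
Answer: -3876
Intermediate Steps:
(278 - 392)*(64 + 5*(0 - 6)) = -114*(64 + 5*(-6)) = -114*(64 - 30) = -114*34 = -3876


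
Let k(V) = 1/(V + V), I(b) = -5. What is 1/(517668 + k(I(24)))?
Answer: 10/5176679 ≈ 1.9317e-6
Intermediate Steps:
k(V) = 1/(2*V)
1/(517668 + k(I(24))) = 1/(517668 + (½)/(-5)) = 1/(517668 + (½)*(-⅕)) = 1/(517668 - ⅒) = 1/(5176679/10) = 10/5176679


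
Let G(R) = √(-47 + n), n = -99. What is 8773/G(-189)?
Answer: -8773*I*√146/146 ≈ -726.06*I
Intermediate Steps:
G(R) = I*√146 (G(R) = √(-47 - 99) = √(-146) = I*√146)
8773/G(-189) = 8773/((I*√146)) = 8773*(-I*√146/146) = -8773*I*√146/146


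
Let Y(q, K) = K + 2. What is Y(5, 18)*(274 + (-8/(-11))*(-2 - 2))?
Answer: 59640/11 ≈ 5421.8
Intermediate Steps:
Y(q, K) = 2 + K
Y(5, 18)*(274 + (-8/(-11))*(-2 - 2)) = (2 + 18)*(274 + (-8/(-11))*(-2 - 2)) = 20*(274 - 8*(-1/11)*(-4)) = 20*(274 + (8/11)*(-4)) = 20*(274 - 32/11) = 20*(2982/11) = 59640/11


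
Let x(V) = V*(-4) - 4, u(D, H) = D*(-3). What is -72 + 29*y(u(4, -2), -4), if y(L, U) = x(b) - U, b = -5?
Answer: 508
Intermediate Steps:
u(D, H) = -3*D
x(V) = -4 - 4*V (x(V) = -4*V - 4 = -4 - 4*V)
y(L, U) = 16 - U (y(L, U) = (-4 - 4*(-5)) - U = (-4 + 20) - U = 16 - U)
-72 + 29*y(u(4, -2), -4) = -72 + 29*(16 - 1*(-4)) = -72 + 29*(16 + 4) = -72 + 29*20 = -72 + 580 = 508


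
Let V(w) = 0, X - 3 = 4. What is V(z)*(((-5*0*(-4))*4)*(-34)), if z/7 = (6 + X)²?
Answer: 0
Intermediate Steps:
X = 7 (X = 3 + 4 = 7)
z = 1183 (z = 7*(6 + 7)² = 7*13² = 7*169 = 1183)
V(z)*(((-5*0*(-4))*4)*(-34)) = 0*(((-5*0*(-4))*4)*(-34)) = 0*(((0*(-4))*4)*(-34)) = 0*((0*4)*(-34)) = 0*(0*(-34)) = 0*0 = 0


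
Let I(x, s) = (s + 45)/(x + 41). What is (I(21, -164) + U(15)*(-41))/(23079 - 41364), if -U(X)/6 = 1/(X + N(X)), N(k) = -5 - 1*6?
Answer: -1847/566835 ≈ -0.0032584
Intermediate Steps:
N(k) = -11 (N(k) = -5 - 6 = -11)
I(x, s) = (45 + s)/(41 + x)
U(X) = -6/(-11 + X) (U(X) = -6/(X - 11) = -6/(-11 + X))
(I(21, -164) + U(15)*(-41))/(23079 - 41364) = ((45 - 164)/(41 + 21) - 6/(-11 + 15)*(-41))/(23079 - 41364) = (-119/62 - 6/4*(-41))/(-18285) = ((1/62)*(-119) - 6*1/4*(-41))*(-1/18285) = (-119/62 - 3/2*(-41))*(-1/18285) = (-119/62 + 123/2)*(-1/18285) = (1847/31)*(-1/18285) = -1847/566835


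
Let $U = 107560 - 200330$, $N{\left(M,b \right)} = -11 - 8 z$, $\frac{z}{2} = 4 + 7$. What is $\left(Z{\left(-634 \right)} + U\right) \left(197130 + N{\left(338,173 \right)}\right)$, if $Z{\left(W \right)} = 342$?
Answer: $-18203047604$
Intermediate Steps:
$z = 22$ ($z = 2 \left(4 + 7\right) = 2 \cdot 11 = 22$)
$N{\left(M,b \right)} = -187$ ($N{\left(M,b \right)} = -11 - 176 = -187$)
$U = -92770$ ($U = 107560 - 200330 = -92770$)
$\left(Z{\left(-634 \right)} + U\right) \left(197130 + N{\left(338,173 \right)}\right) = \left(342 - 92770\right) \left(197130 - 187\right) = \left(-92428\right) 196943 = -18203047604$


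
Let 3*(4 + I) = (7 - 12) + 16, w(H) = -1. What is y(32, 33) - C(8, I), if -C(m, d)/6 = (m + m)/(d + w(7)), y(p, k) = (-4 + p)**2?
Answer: 712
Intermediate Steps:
I = -1/3 (I = -4 + ((7 - 12) + 16)/3 = -4 + (-5 + 16)/3 = -4 + (1/3)*11 = -4 + 11/3 = -1/3 ≈ -0.33333)
C(m, d) = -12*m/(-1 + d) (C(m, d) = -6*(m + m)/(d - 1) = -6*2*m/(-1 + d) = -12*m/(-1 + d))
y(32, 33) - C(8, I) = (-4 + 32)**2 - (-12)*8/(-1 - 1/3) = 28**2 - (-12)*8/(-4/3) = 784 - (-12)*8*(-3)/4 = 784 - 1*72 = 784 - 72 = 712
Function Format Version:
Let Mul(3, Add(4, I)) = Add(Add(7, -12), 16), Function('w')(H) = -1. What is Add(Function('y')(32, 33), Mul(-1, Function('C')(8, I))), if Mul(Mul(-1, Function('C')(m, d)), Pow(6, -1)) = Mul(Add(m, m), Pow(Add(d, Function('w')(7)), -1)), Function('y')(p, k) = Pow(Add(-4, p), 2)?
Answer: 712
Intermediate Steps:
I = Rational(-1, 3) (I = Add(-4, Mul(Rational(1, 3), Add(Add(7, -12), 16))) = Add(-4, Mul(Rational(1, 3), Add(-5, 16))) = Add(-4, Mul(Rational(1, 3), 11)) = Add(-4, Rational(11, 3)) = Rational(-1, 3) ≈ -0.33333)
Function('C')(m, d) = Mul(-12, m, Pow(Add(-1, d), -1)) (Function('C')(m, d) = Mul(-6, Mul(Add(m, m), Pow(Add(d, -1), -1))) = Mul(-6, Mul(Mul(2, m), Pow(Add(-1, d), -1))) = Mul(-6, Mul(2, m, Pow(Add(-1, d), -1))) = Mul(-12, m, Pow(Add(-1, d), -1)))
Add(Function('y')(32, 33), Mul(-1, Function('C')(8, I))) = Add(Pow(Add(-4, 32), 2), Mul(-1, Mul(-12, 8, Pow(Add(-1, Rational(-1, 3)), -1)))) = Add(Pow(28, 2), Mul(-1, Mul(-12, 8, Pow(Rational(-4, 3), -1)))) = Add(784, Mul(-1, Mul(-12, 8, Rational(-3, 4)))) = Add(784, Mul(-1, 72)) = Add(784, -72) = 712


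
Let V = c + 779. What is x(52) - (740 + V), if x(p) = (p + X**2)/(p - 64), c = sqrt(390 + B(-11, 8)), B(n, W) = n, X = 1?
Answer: -18281/12 - sqrt(379) ≈ -1542.9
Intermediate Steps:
c = sqrt(379) (c = sqrt(390 - 11) = sqrt(379) ≈ 19.468)
V = 779 + sqrt(379) (V = sqrt(379) + 779 = 779 + sqrt(379) ≈ 798.47)
x(p) = (1 + p)/(-64 + p) (x(p) = (p + 1**2)/(p - 64) = (p + 1)/(-64 + p) = (1 + p)/(-64 + p))
x(52) - (740 + V) = (1 + 52)/(-64 + 52) - (740 + (779 + sqrt(379))) = 53/(-12) - (1519 + sqrt(379)) = -1/12*53 + (-1519 - sqrt(379)) = -53/12 + (-1519 - sqrt(379)) = -18281/12 - sqrt(379)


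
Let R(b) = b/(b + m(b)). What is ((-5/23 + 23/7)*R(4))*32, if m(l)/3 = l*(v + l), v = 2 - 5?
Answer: 3952/161 ≈ 24.547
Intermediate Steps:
v = -3
m(l) = 3*l*(-3 + l) (m(l) = 3*(l*(-3 + l)) = 3*l*(-3 + l))
R(b) = b/(b + 3*b*(-3 + b))
((-5/23 + 23/7)*R(4))*32 = ((-5/23 + 23/7)/(-8 + 3*4))*32 = ((-5*1/23 + 23*(1/7))/(-8 + 12))*32 = ((-5/23 + 23/7)/4)*32 = ((494/161)*(1/4))*32 = (247/322)*32 = 3952/161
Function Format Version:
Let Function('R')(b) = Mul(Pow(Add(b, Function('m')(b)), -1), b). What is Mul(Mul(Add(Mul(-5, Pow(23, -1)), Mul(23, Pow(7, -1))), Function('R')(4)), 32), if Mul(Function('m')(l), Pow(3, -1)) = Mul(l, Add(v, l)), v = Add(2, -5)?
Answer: Rational(3952, 161) ≈ 24.547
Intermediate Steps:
v = -3
Function('m')(l) = Mul(3, l, Add(-3, l)) (Function('m')(l) = Mul(3, Mul(l, Add(-3, l))) = Mul(3, l, Add(-3, l)))
Function('R')(b) = Mul(b, Pow(Add(b, Mul(3, b, Add(-3, b))), -1)) (Function('R')(b) = Mul(Pow(Add(b, Mul(3, b, Add(-3, b))), -1), b) = Mul(b, Pow(Add(b, Mul(3, b, Add(-3, b))), -1)))
Mul(Mul(Add(Mul(-5, Pow(23, -1)), Mul(23, Pow(7, -1))), Function('R')(4)), 32) = Mul(Mul(Add(Mul(-5, Pow(23, -1)), Mul(23, Pow(7, -1))), Pow(Add(-8, Mul(3, 4)), -1)), 32) = Mul(Mul(Add(Mul(-5, Rational(1, 23)), Mul(23, Rational(1, 7))), Pow(Add(-8, 12), -1)), 32) = Mul(Mul(Add(Rational(-5, 23), Rational(23, 7)), Pow(4, -1)), 32) = Mul(Mul(Rational(494, 161), Rational(1, 4)), 32) = Mul(Rational(247, 322), 32) = Rational(3952, 161)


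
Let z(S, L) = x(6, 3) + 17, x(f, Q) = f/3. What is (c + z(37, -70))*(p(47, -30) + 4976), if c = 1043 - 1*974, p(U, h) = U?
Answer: 442024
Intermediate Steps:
x(f, Q) = f/3 (x(f, Q) = f*(⅓) = f/3)
z(S, L) = 19 (z(S, L) = (⅓)*6 + 17 = 2 + 17 = 19)
c = 69 (c = 1043 - 974 = 69)
(c + z(37, -70))*(p(47, -30) + 4976) = (69 + 19)*(47 + 4976) = 88*5023 = 442024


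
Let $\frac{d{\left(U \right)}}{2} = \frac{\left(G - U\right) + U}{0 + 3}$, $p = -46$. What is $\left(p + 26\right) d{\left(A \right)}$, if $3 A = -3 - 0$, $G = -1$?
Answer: $\frac{40}{3} \approx 13.333$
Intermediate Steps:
$A = -1$ ($A = \frac{-3 - 0}{3} = \frac{-3 + 0}{3} = \frac{1}{3} \left(-3\right) = -1$)
$d{\left(U \right)} = - \frac{2}{3}$ ($d{\left(U \right)} = 2 \frac{\left(-1 - U\right) + U}{0 + 3} = 2 \left(- \frac{1}{3}\right) = - \frac{2}{3}$)
$\left(p + 26\right) d{\left(A \right)} = \left(-46 + 26\right) \left(- \frac{2}{3}\right) = \left(-20\right) \left(- \frac{2}{3}\right) = \frac{40}{3}$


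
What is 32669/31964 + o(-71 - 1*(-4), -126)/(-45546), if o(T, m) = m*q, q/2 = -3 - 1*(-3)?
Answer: 32669/31964 ≈ 1.0221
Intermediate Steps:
q = 0 (q = 2*(-3 - 1*(-3)) = 2*(-3 + 3) = 2*0 = 0)
o(T, m) = 0 (o(T, m) = m*0 = 0)
32669/31964 + o(-71 - 1*(-4), -126)/(-45546) = 32669/31964 + 0/(-45546) = 32669*(1/31964) + 0*(-1/45546) = 32669/31964 + 0 = 32669/31964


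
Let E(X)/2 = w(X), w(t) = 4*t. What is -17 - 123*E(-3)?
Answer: 2935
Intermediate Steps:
E(X) = 8*X (E(X) = 2*(4*X) = 8*X)
-17 - 123*E(-3) = -17 - 984*(-3) = -17 - 123*(-24) = -17 + 2952 = 2935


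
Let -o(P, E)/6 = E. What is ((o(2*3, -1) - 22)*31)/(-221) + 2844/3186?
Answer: 122710/39117 ≈ 3.1370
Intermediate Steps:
o(P, E) = -6*E
((o(2*3, -1) - 22)*31)/(-221) + 2844/3186 = ((-6*(-1) - 22)*31)/(-221) + 2844/3186 = ((6 - 22)*31)*(-1/221) + 2844*(1/3186) = -16*31*(-1/221) + 158/177 = -496*(-1/221) + 158/177 = 496/221 + 158/177 = 122710/39117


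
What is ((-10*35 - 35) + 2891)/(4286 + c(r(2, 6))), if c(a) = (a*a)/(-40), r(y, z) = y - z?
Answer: 6265/10714 ≈ 0.58475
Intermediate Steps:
c(a) = -a²/40 (c(a) = a²*(-1/40) = -a²/40)
((-10*35 - 35) + 2891)/(4286 + c(r(2, 6))) = ((-10*35 - 35) + 2891)/(4286 - (2 - 1*6)²/40) = ((-350 - 35) + 2891)/(4286 - (2 - 6)²/40) = (-385 + 2891)/(4286 - 1/40*(-4)²) = 2506/(4286 - 1/40*16) = 2506/(4286 - ⅖) = 2506/(21428/5) = 2506*(5/21428) = 6265/10714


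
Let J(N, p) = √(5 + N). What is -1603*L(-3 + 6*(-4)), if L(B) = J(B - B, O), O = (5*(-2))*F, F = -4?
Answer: -1603*√5 ≈ -3584.4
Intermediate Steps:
O = 40 (O = (5*(-2))*(-4) = -10*(-4) = 40)
L(B) = √5 (L(B) = √(5 + (B - B)) = √(5 + 0) = √5)
-1603*L(-3 + 6*(-4)) = -1603*√5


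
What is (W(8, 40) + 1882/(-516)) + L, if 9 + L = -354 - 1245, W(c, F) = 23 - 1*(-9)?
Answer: -407549/258 ≈ -1579.6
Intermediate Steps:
W(c, F) = 32 (W(c, F) = 23 + 9 = 32)
L = -1608 (L = -9 + (-354 - 1245) = -9 - 1599 = -1608)
(W(8, 40) + 1882/(-516)) + L = (32 + 1882/(-516)) - 1608 = (32 + 1882*(-1/516)) - 1608 = (32 - 941/258) - 1608 = 7315/258 - 1608 = -407549/258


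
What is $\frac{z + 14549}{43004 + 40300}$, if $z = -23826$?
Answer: $- \frac{9277}{83304} \approx -0.11136$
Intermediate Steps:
$\frac{z + 14549}{43004 + 40300} = \frac{-23826 + 14549}{43004 + 40300} = - \frac{9277}{83304}$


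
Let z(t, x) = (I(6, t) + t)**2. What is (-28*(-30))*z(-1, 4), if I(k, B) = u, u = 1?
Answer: 0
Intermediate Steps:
I(k, B) = 1
z(t, x) = (1 + t)**2
(-28*(-30))*z(-1, 4) = (-28*(-30))*(1 - 1)**2 = 840*0**2 = 840*0 = 0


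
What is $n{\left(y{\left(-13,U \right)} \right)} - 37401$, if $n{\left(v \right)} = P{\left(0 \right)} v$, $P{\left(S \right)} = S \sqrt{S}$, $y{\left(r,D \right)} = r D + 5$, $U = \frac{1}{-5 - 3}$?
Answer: $-37401$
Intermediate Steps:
$U = - \frac{1}{8}$ ($U = \frac{1}{-8} = - \frac{1}{8} \approx -0.125$)
$y{\left(r,D \right)} = 5 + D r$ ($y{\left(r,D \right)} = D r + 5 = 5 + D r$)
$P{\left(S \right)} = S^{\frac{3}{2}}$
$n{\left(v \right)} = 0$ ($n{\left(v \right)} = 0^{\frac{3}{2}} v = 0 v = 0$)
$n{\left(y{\left(-13,U \right)} \right)} - 37401 = 0 - 37401 = -37401$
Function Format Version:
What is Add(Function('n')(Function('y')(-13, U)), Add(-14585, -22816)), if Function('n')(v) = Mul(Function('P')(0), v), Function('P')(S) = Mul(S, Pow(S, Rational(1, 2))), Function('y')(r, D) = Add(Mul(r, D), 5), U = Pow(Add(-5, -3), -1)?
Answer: -37401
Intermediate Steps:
U = Rational(-1, 8) (U = Pow(-8, -1) = Rational(-1, 8) ≈ -0.12500)
Function('y')(r, D) = Add(5, Mul(D, r)) (Function('y')(r, D) = Add(Mul(D, r), 5) = Add(5, Mul(D, r)))
Function('P')(S) = Pow(S, Rational(3, 2))
Function('n')(v) = 0 (Function('n')(v) = Mul(Pow(0, Rational(3, 2)), v) = Mul(0, v) = 0)
Add(Function('n')(Function('y')(-13, U)), Add(-14585, -22816)) = Add(0, Add(-14585, -22816)) = Add(0, -37401) = -37401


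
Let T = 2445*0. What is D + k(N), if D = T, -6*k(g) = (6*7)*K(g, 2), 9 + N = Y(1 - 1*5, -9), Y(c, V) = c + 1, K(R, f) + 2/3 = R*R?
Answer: -3010/3 ≈ -1003.3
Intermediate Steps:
K(R, f) = -⅔ + R² (K(R, f) = -⅔ + R*R = -⅔ + R²)
Y(c, V) = 1 + c
N = -12 (N = -9 + (1 + (1 - 1*5)) = -9 + (1 + (1 - 5)) = -9 + (1 - 4) = -9 - 3 = -12)
k(g) = 14/3 - 7*g² (k(g) = -6*7*(-⅔ + g²)/6 = -7*(-⅔ + g²) = -(-28 + 42*g²)/6 = 14/3 - 7*g²)
T = 0
D = 0
D + k(N) = 0 + (14/3 - 7*(-12)²) = 0 + (14/3 - 7*144) = 0 + (14/3 - 1008) = 0 - 3010/3 = -3010/3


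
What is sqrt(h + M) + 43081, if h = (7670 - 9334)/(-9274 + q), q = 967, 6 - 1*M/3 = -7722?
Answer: 43081 + 4*sqrt(65740249)/213 ≈ 43233.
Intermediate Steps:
M = 23184 (M = 18 - 3*(-7722) = 18 + 23166 = 23184)
h = 128/639 (h = (7670 - 9334)/(-9274 + 967) = -1664/(-8307) = -1664*(-1/8307) = 128/639 ≈ 0.20031)
sqrt(h + M) + 43081 = sqrt(128/639 + 23184) + 43081 = sqrt(14814704/639) + 43081 = 4*sqrt(65740249)/213 + 43081 = 43081 + 4*sqrt(65740249)/213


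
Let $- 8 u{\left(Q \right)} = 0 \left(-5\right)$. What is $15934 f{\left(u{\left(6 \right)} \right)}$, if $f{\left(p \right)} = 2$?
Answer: $31868$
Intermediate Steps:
$u{\left(Q \right)} = 0$ ($u{\left(Q \right)} = - \frac{0 \left(-5\right)}{8} = \left(- \frac{1}{8}\right) 0 = 0$)
$15934 f{\left(u{\left(6 \right)} \right)} = 15934 \cdot 2 = 31868$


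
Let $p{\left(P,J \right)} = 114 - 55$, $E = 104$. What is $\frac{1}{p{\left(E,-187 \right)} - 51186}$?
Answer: $- \frac{1}{51127} \approx -1.9559 \cdot 10^{-5}$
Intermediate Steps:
$p{\left(P,J \right)} = 59$ ($p{\left(P,J \right)} = 114 - 55 = 59$)
$\frac{1}{p{\left(E,-187 \right)} - 51186} = \frac{1}{59 - 51186} = \frac{1}{-51127} = - \frac{1}{51127}$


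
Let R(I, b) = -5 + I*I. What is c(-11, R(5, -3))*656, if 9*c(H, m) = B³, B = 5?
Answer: 82000/9 ≈ 9111.1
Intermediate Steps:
R(I, b) = -5 + I²
c(H, m) = 125/9 (c(H, m) = (⅑)*5³ = (⅑)*125 = 125/9)
c(-11, R(5, -3))*656 = (125/9)*656 = 82000/9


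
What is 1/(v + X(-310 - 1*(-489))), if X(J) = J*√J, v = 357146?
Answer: 357146/127547529977 - 179*√179/127547529977 ≈ 2.7813e-6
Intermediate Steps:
X(J) = J^(3/2)
1/(v + X(-310 - 1*(-489))) = 1/(357146 + (-310 - 1*(-489))^(3/2)) = 1/(357146 + (-310 + 489)^(3/2)) = 1/(357146 + 179^(3/2)) = 1/(357146 + 179*√179)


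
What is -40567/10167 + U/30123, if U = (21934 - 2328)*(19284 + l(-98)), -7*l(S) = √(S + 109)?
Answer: 426970972403/34028949 - 19606*√11/210861 ≈ 12547.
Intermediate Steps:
l(S) = -√(109 + S)/7 (l(S) = -√(S + 109)/7 = -√(109 + S)/7)
U = 378082104 - 19606*√11/7 (U = (21934 - 2328)*(19284 - √(109 - 98)/7) = 19606*(19284 - √11/7) = 378082104 - 19606*√11/7 ≈ 3.7807e+8)
-40567/10167 + U/30123 = -40567/10167 + (378082104 - 19606*√11/7)/30123 = -40567*1/10167 + (378082104 - 19606*√11/7)*(1/30123) = -40567/10167 + (126027368/10041 - 19606*√11/210861) = 426970972403/34028949 - 19606*√11/210861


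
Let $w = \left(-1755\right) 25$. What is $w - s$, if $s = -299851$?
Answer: $255976$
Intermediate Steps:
$w = -43875$
$w - s = -43875 - -299851 = -43875 + 299851 = 255976$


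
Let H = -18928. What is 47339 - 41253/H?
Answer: 896073845/18928 ≈ 47341.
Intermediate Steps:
47339 - 41253/H = 47339 - 41253/(-18928) = 47339 - 41253*(-1)/18928 = 47339 - 1*(-41253/18928) = 47339 + 41253/18928 = 896073845/18928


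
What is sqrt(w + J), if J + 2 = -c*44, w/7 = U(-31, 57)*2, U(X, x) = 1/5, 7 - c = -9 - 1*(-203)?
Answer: 2*sqrt(51430)/5 ≈ 90.713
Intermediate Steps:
c = -187 (c = 7 - (-9 - 1*(-203)) = 7 - (-9 + 203) = 7 - 1*194 = 7 - 194 = -187)
U(X, x) = 1/5
w = 14/5 (w = 7*((1/5)*2) = 7*(2/5) = 14/5 ≈ 2.8000)
J = 8226 (J = -2 - (-187)*44 = -2 - 1*(-8228) = -2 + 8228 = 8226)
sqrt(w + J) = sqrt(14/5 + 8226) = sqrt(41144/5) = 2*sqrt(51430)/5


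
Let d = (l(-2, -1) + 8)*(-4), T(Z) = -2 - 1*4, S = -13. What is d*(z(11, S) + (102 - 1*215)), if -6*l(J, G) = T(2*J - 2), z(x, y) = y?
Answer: 4536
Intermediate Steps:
T(Z) = -6 (T(Z) = -2 - 4 = -6)
l(J, G) = 1 (l(J, G) = -1/6*(-6) = 1)
d = -36 (d = (1 + 8)*(-4) = 9*(-4) = -36)
d*(z(11, S) + (102 - 1*215)) = -36*(-13 + (102 - 1*215)) = -36*(-13 + (102 - 215)) = -36*(-13 - 113) = -36*(-126) = 4536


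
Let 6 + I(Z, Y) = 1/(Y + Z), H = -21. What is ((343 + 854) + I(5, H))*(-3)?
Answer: -57165/16 ≈ -3572.8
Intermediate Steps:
I(Z, Y) = -6 + 1/(Y + Z)
((343 + 854) + I(5, H))*(-3) = ((343 + 854) + (1 - 6*(-21) - 6*5)/(-21 + 5))*(-3) = (1197 + (1 + 126 - 30)/(-16))*(-3) = (1197 - 1/16*97)*(-3) = (1197 - 97/16)*(-3) = (19055/16)*(-3) = -57165/16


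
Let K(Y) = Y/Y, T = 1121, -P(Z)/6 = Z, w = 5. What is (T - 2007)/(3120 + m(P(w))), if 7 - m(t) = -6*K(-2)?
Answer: -886/3133 ≈ -0.28280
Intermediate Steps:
P(Z) = -6*Z
K(Y) = 1
m(t) = 13 (m(t) = 7 - (-6) = 7 - 1*(-6) = 7 + 6 = 13)
(T - 2007)/(3120 + m(P(w))) = (1121 - 2007)/(3120 + 13) = -886/3133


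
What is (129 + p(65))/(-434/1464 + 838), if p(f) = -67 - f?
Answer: -2196/613199 ≈ -0.0035812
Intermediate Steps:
(129 + p(65))/(-434/1464 + 838) = (129 + (-67 - 1*65))/(-434/1464 + 838) = (129 + (-67 - 65))/(-434*1/1464 + 838) = (129 - 132)/(-217/732 + 838) = -3/613199/732 = -3*732/613199 = -2196/613199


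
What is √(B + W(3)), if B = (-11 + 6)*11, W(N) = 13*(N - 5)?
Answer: 9*I ≈ 9.0*I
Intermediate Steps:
W(N) = -65 + 13*N (W(N) = 13*(-5 + N) = -65 + 13*N)
B = -55 (B = -5*11 = -55)
√(B + W(3)) = √(-55 + (-65 + 13*3)) = √(-55 + (-65 + 39)) = √(-55 - 26) = √(-81) = 9*I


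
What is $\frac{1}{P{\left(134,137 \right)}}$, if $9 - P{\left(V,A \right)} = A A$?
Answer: $- \frac{1}{18760} \approx -5.3305 \cdot 10^{-5}$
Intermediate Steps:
$P{\left(V,A \right)} = 9 - A^{2}$ ($P{\left(V,A \right)} = 9 - A A = 9 - A^{2}$)
$\frac{1}{P{\left(134,137 \right)}} = \frac{1}{9 - 137^{2}} = \frac{1}{9 - 18769} = \frac{1}{-18760} = - \frac{1}{18760}$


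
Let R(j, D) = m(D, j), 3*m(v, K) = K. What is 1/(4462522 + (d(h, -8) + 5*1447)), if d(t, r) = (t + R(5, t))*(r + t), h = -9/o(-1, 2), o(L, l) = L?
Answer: 3/13409303 ≈ 2.2373e-7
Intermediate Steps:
m(v, K) = K/3
R(j, D) = j/3
h = 9 (h = -9/(-1) = -9*(-1) = 9)
d(t, r) = (5/3 + t)*(r + t) (d(t, r) = (t + (⅓)*5)*(r + t) = (t + 5/3)*(r + t) = (5/3 + t)*(r + t))
1/(4462522 + (d(h, -8) + 5*1447)) = 1/(4462522 + ((9² + (5/3)*(-8) + (5/3)*9 - 8*9) + 5*1447)) = 1/(4462522 + ((81 - 40/3 + 15 - 72) + 7235)) = 1/(4462522 + (32/3 + 7235)) = 1/(4462522 + 21737/3) = 1/(13409303/3) = 3/13409303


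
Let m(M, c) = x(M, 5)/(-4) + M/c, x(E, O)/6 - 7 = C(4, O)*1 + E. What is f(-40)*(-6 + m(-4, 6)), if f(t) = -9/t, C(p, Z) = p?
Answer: -309/80 ≈ -3.8625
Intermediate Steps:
x(E, O) = 66 + 6*E (x(E, O) = 42 + 6*(4*1 + E) = 42 + 6*(4 + E) = 42 + (24 + 6*E) = 66 + 6*E)
m(M, c) = -33/2 - 3*M/2 + M/c (m(M, c) = (66 + 6*M)/(-4) + M/c = (66 + 6*M)*(-¼) + M/c = (-33/2 - 3*M/2) + M/c = -33/2 - 3*M/2 + M/c)
f(-40)*(-6 + m(-4, 6)) = (-9/(-40))*(-6 + (-4 - 3/2*6*(11 - 4))/6) = (-9*(-1/40))*(-6 + (-4 - 3/2*6*7)/6) = 9*(-6 + (-4 - 63)/6)/40 = 9*(-6 + (⅙)*(-67))/40 = 9*(-6 - 67/6)/40 = (9/40)*(-103/6) = -309/80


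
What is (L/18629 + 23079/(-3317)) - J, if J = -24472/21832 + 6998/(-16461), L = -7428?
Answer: -520289244251810/89543294903907 ≈ -5.8105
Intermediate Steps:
J = -69451741/44922069 (J = -24472*1/21832 + 6998*(-1/16461) = -3059/2729 - 6998/16461 = -69451741/44922069 ≈ -1.5460)
(L/18629 + 23079/(-3317)) - J = (-7428/18629 + 23079/(-3317)) - 1*(-69451741/44922069) = (-7428*1/18629 + 23079*(-1/3317)) + 69451741/44922069 = (-7428/18629 - 23079/3317) + 69451741/44922069 = -454577367/61792393 + 69451741/44922069 = -520289244251810/89543294903907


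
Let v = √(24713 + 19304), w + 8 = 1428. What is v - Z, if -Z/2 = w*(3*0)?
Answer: √44017 ≈ 209.80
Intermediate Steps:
w = 1420 (w = -8 + 1428 = 1420)
Z = 0 (Z = -2840*3*0 = -2840*0 = -2*0 = 0)
v = √44017 ≈ 209.80
v - Z = √44017 - 1*0 = √44017 + 0 = √44017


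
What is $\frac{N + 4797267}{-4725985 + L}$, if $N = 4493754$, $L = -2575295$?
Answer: $- \frac{3097007}{2433760} \approx -1.2725$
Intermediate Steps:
$\frac{N + 4797267}{-4725985 + L} = \frac{4493754 + 4797267}{-4725985 - 2575295} = \frac{9291021}{-7301280} = 9291021 \left(- \frac{1}{7301280}\right) = - \frac{3097007}{2433760}$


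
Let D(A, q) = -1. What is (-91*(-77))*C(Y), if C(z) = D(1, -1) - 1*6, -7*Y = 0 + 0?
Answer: -49049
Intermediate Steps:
Y = 0 (Y = -(0 + 0)/7 = -⅐*0 = 0)
C(z) = -7 (C(z) = -1 - 1*6 = -1 - 6 = -7)
(-91*(-77))*C(Y) = -91*(-77)*(-7) = 7007*(-7) = -49049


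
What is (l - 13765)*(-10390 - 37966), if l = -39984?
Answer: 2599086644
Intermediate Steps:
(l - 13765)*(-10390 - 37966) = (-39984 - 13765)*(-10390 - 37966) = -53749*(-48356) = 2599086644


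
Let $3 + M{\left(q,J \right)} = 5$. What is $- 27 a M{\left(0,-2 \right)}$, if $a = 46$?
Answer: $-2484$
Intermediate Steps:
$M{\left(q,J \right)} = 2$ ($M{\left(q,J \right)} = -3 + 5 = 2$)
$- 27 a M{\left(0,-2 \right)} = \left(-27\right) 46 \cdot 2 = \left(-1242\right) 2 = -2484$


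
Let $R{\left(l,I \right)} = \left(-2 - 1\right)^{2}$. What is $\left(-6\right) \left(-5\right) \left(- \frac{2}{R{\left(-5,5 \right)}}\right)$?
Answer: $- \frac{20}{3} \approx -6.6667$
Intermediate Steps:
$R{\left(l,I \right)} = 9$ ($R{\left(l,I \right)} = \left(-3\right)^{2} = 9$)
$\left(-6\right) \left(-5\right) \left(- \frac{2}{R{\left(-5,5 \right)}}\right) = \left(-6\right) \left(-5\right) \left(- \frac{2}{9}\right) = 30 \left(\left(-2\right) \frac{1}{9}\right) = 30 \left(- \frac{2}{9}\right) = - \frac{20}{3}$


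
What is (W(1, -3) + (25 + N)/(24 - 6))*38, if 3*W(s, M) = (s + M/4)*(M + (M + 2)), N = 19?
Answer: 722/9 ≈ 80.222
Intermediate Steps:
W(s, M) = (2 + 2*M)*(s + M/4)/3 (W(s, M) = ((s + M/4)*(M + (M + 2)))/3 = ((s + M*(1/4))*(M + (2 + M)))/3 = ((s + M/4)*(2 + 2*M))/3 = ((2 + 2*M)*(s + M/4))/3 = (2 + 2*M)*(s + M/4)/3)
(W(1, -3) + (25 + N)/(24 - 6))*38 = (((1/6)*(-3) + (1/6)*(-3)**2 + (2/3)*1 + (2/3)*(-3)*1) + (25 + 19)/(24 - 6))*38 = ((-1/2 + (1/6)*9 + 2/3 - 2) + 44/18)*38 = ((-1/2 + 3/2 + 2/3 - 2) + 44*(1/18))*38 = (-1/3 + 22/9)*38 = (19/9)*38 = 722/9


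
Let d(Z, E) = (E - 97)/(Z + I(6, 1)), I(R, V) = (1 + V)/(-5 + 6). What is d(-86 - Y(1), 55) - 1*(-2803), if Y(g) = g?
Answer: 238297/85 ≈ 2803.5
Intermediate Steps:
I(R, V) = 1 + V (I(R, V) = (1 + V)/1 = (1 + V)*1 = 1 + V)
d(Z, E) = (-97 + E)/(2 + Z) (d(Z, E) = (E - 97)/(Z + (1 + 1)) = (-97 + E)/(Z + 2) = (-97 + E)/(2 + Z))
d(-86 - Y(1), 55) - 1*(-2803) = (-97 + 55)/(2 + (-86 - 1*1)) - 1*(-2803) = -42/(2 + (-86 - 1)) + 2803 = -42/(2 - 87) + 2803 = -42/(-85) + 2803 = -1/85*(-42) + 2803 = 42/85 + 2803 = 238297/85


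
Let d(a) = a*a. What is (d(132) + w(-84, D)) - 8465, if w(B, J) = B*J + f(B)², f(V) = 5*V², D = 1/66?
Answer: 13691560935/11 ≈ 1.2447e+9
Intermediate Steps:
d(a) = a²
D = 1/66 ≈ 0.015152
w(B, J) = 25*B⁴ + B*J (w(B, J) = B*J + (5*B²)² = B*J + 25*B⁴ = 25*B⁴ + B*J)
(d(132) + w(-84, D)) - 8465 = (132² - 84*(1/66 + 25*(-84)³)) - 8465 = (17424 - 84*(1/66 + 25*(-592704))) - 8465 = (17424 - 84*(1/66 - 14817600)) - 8465 = (17424 - 84*(-977961599/66)) - 8465 = (17424 + 13691462386/11) - 8465 = 13691654050/11 - 8465 = 13691560935/11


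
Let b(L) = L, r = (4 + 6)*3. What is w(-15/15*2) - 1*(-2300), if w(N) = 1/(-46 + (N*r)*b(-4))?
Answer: 446201/194 ≈ 2300.0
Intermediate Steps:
r = 30 (r = 10*3 = 30)
w(N) = 1/(-46 - 120*N) (w(N) = 1/(-46 + (N*30)*(-4)) = 1/(-46 + (30*N)*(-4)) = 1/(-46 - 120*N))
w(-15/15*2) - 1*(-2300) = 1/(2*(-23 - 60*(-15/15)*2)) - 1*(-2300) = 1/(2*(-23 - 60*(-15*1/15)*2)) + 2300 = 1/(2*(-23 - (-60)*2)) + 2300 = 1/(2*(-23 - 60*(-2))) + 2300 = 1/(2*(-23 + 120)) + 2300 = (1/2)/97 + 2300 = (1/2)*(1/97) + 2300 = 1/194 + 2300 = 446201/194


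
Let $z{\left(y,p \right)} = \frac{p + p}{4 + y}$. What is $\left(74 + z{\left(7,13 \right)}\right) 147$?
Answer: $\frac{123480}{11} \approx 11225.0$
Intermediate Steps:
$z{\left(y,p \right)} = \frac{2 p}{4 + y}$
$\left(74 + z{\left(7,13 \right)}\right) 147 = \left(74 + 2 \cdot 13 \frac{1}{4 + 7}\right) 147 = \left(74 + 2 \cdot 13 \cdot \frac{1}{11}\right) 147 = \left(74 + \frac{26}{11}\right) 147 = \frac{840}{11} \cdot 147 = \frac{123480}{11}$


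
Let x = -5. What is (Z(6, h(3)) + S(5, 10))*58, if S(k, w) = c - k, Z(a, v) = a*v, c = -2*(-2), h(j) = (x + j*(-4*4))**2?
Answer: 977474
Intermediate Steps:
h(j) = (-5 - 16*j)**2 (h(j) = (-5 + j*(-4*4))**2 = (-5 + j*(-16))**2 = (-5 - 16*j)**2)
c = 4
S(k, w) = 4 - k
(Z(6, h(3)) + S(5, 10))*58 = (6*(5 + 16*3)**2 + (4 - 1*5))*58 = (6*(5 + 48)**2 + (4 - 5))*58 = (6*53**2 - 1)*58 = (6*2809 - 1)*58 = (16854 - 1)*58 = 16853*58 = 977474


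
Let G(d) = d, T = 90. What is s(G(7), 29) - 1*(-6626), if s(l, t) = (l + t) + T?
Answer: 6752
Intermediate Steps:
s(l, t) = 90 + l + t (s(l, t) = (l + t) + 90 = 90 + l + t)
s(G(7), 29) - 1*(-6626) = (90 + 7 + 29) - 1*(-6626) = 126 + 6626 = 6752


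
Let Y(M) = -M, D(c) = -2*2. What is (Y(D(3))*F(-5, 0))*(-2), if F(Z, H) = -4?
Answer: 32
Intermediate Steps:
D(c) = -4
(Y(D(3))*F(-5, 0))*(-2) = (-1*(-4)*(-4))*(-2) = (4*(-4))*(-2) = -16*(-2) = 32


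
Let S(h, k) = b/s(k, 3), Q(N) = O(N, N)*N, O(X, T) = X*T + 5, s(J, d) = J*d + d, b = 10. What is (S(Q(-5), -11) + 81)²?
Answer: 58564/9 ≈ 6507.1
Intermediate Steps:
s(J, d) = d + J*d
O(X, T) = 5 + T*X (O(X, T) = T*X + 5 = 5 + T*X)
Q(N) = N*(5 + N²) (Q(N) = (5 + N*N)*N = (5 + N²)*N = N*(5 + N²))
S(h, k) = 10/(3 + 3*k) (S(h, k) = 10/((3*(1 + k))) = 10/(3 + 3*k))
(S(Q(-5), -11) + 81)² = (10/(3*(1 - 11)) + 81)² = ((10/3)/(-10) + 81)² = ((10/3)*(-⅒) + 81)² = (-⅓ + 81)² = (242/3)² = 58564/9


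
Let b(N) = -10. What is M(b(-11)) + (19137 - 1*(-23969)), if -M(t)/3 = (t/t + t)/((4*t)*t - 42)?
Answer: 15431975/358 ≈ 43106.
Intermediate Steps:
M(t) = -3*(1 + t)/(-42 + 4*t²) (M(t) = -3*(t/t + t)/((4*t)*t - 42) = -3*(1 + t)/(4*t² - 42) = -3*(1 + t)/(-42 + 4*t²))
M(b(-11)) + (19137 - 1*(-23969)) = 3*(-1 - 1*(-10))/(2*(-21 + 2*(-10)²)) + (19137 - 1*(-23969)) = 3*(-1 + 10)/(2*(-21 + 2*100)) + (19137 + 23969) = (3/2)*9/(-21 + 200) + 43106 = (3/2)*9/179 + 43106 = (3/2)*(1/179)*9 + 43106 = 27/358 + 43106 = 15431975/358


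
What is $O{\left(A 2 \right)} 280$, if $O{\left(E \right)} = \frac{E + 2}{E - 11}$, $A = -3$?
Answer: $\frac{1120}{17} \approx 65.882$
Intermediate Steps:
$O{\left(E \right)} = \frac{2 + E}{-11 + E}$
$O{\left(A 2 \right)} 280 = \frac{2 - 6}{-11 - 6} \cdot 280 = \frac{1}{-17} \left(-4\right) 280 = \left(- \frac{1}{17}\right) \left(-4\right) 280 = \frac{4}{17} \cdot 280 = \frac{1120}{17}$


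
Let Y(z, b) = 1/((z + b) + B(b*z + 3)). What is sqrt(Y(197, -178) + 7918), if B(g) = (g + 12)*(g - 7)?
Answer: sqrt(11964315813782606311067)/1229238589 ≈ 88.983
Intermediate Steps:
B(g) = (-7 + g)*(12 + g) (B(g) = (12 + g)*(-7 + g) = (-7 + g)*(12 + g))
Y(z, b) = 1/(-69 + b + z + (3 + b*z)**2 + 5*b*z) (Y(z, b) = 1/((z + b) + (-84 + (b*z + 3)**2 + 5*(b*z + 3))) = 1/((b + z) + (-84 + (3 + b*z)**2 + 5*(3 + b*z))) = 1/((b + z) + (-84 + (3 + b*z)**2 + (15 + 5*b*z))) = 1/((b + z) + (-69 + (3 + b*z)**2 + 5*b*z)) = 1/(-69 + b + z + (3 + b*z)**2 + 5*b*z))
sqrt(Y(197, -178) + 7918) = sqrt(1/(-69 - 178 + 197 + (3 - 178*197)**2 + 5*(-178)*197) + 7918) = sqrt(1/(-69 - 178 + 197 + (3 - 35066)**2 - 175330) + 7918) = sqrt(1/(-69 - 178 + 197 + (-35063)**2 - 175330) + 7918) = sqrt(1/(-69 - 178 + 197 + 1229413969 - 175330) + 7918) = sqrt(1/1229238589 + 7918) = sqrt(9733111147703/1229238589) = sqrt(11964315813782606311067)/1229238589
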